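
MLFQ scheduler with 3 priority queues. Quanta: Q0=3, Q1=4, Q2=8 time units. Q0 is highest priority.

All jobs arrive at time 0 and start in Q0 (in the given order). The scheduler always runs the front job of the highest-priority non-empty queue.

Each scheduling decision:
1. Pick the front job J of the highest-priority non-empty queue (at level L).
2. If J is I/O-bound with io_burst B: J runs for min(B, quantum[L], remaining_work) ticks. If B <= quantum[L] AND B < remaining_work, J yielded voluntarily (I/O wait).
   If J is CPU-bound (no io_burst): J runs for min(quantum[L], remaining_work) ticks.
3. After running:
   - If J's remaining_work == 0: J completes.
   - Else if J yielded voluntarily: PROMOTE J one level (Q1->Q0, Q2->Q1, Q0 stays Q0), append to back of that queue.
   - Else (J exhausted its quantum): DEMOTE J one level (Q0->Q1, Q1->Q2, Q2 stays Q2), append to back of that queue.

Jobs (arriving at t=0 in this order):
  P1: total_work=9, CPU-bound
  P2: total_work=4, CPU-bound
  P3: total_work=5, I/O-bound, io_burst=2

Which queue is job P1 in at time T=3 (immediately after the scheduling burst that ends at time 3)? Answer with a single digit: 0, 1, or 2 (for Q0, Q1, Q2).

t=0-3: P1@Q0 runs 3, rem=6, quantum used, demote→Q1. Q0=[P2,P3] Q1=[P1] Q2=[]
t=3-6: P2@Q0 runs 3, rem=1, quantum used, demote→Q1. Q0=[P3] Q1=[P1,P2] Q2=[]
t=6-8: P3@Q0 runs 2, rem=3, I/O yield, promote→Q0. Q0=[P3] Q1=[P1,P2] Q2=[]
t=8-10: P3@Q0 runs 2, rem=1, I/O yield, promote→Q0. Q0=[P3] Q1=[P1,P2] Q2=[]
t=10-11: P3@Q0 runs 1, rem=0, completes. Q0=[] Q1=[P1,P2] Q2=[]
t=11-15: P1@Q1 runs 4, rem=2, quantum used, demote→Q2. Q0=[] Q1=[P2] Q2=[P1]
t=15-16: P2@Q1 runs 1, rem=0, completes. Q0=[] Q1=[] Q2=[P1]
t=16-18: P1@Q2 runs 2, rem=0, completes. Q0=[] Q1=[] Q2=[]

Answer: 1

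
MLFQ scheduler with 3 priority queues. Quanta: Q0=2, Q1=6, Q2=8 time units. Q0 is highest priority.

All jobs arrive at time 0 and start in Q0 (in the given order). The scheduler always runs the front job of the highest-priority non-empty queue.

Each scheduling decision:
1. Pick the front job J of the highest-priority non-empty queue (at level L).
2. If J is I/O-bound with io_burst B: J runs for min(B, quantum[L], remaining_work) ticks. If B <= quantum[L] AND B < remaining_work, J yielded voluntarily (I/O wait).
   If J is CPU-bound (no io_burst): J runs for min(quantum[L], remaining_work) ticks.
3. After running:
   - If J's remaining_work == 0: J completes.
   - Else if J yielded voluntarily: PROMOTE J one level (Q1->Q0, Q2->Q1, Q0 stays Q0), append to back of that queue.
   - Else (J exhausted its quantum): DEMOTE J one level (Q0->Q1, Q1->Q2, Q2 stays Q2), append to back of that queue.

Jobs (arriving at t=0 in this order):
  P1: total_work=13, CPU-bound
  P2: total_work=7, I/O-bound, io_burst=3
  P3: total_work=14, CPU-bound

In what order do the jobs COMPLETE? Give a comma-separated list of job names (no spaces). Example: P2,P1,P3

Answer: P2,P1,P3

Derivation:
t=0-2: P1@Q0 runs 2, rem=11, quantum used, demote→Q1. Q0=[P2,P3] Q1=[P1] Q2=[]
t=2-4: P2@Q0 runs 2, rem=5, quantum used, demote→Q1. Q0=[P3] Q1=[P1,P2] Q2=[]
t=4-6: P3@Q0 runs 2, rem=12, quantum used, demote→Q1. Q0=[] Q1=[P1,P2,P3] Q2=[]
t=6-12: P1@Q1 runs 6, rem=5, quantum used, demote→Q2. Q0=[] Q1=[P2,P3] Q2=[P1]
t=12-15: P2@Q1 runs 3, rem=2, I/O yield, promote→Q0. Q0=[P2] Q1=[P3] Q2=[P1]
t=15-17: P2@Q0 runs 2, rem=0, completes. Q0=[] Q1=[P3] Q2=[P1]
t=17-23: P3@Q1 runs 6, rem=6, quantum used, demote→Q2. Q0=[] Q1=[] Q2=[P1,P3]
t=23-28: P1@Q2 runs 5, rem=0, completes. Q0=[] Q1=[] Q2=[P3]
t=28-34: P3@Q2 runs 6, rem=0, completes. Q0=[] Q1=[] Q2=[]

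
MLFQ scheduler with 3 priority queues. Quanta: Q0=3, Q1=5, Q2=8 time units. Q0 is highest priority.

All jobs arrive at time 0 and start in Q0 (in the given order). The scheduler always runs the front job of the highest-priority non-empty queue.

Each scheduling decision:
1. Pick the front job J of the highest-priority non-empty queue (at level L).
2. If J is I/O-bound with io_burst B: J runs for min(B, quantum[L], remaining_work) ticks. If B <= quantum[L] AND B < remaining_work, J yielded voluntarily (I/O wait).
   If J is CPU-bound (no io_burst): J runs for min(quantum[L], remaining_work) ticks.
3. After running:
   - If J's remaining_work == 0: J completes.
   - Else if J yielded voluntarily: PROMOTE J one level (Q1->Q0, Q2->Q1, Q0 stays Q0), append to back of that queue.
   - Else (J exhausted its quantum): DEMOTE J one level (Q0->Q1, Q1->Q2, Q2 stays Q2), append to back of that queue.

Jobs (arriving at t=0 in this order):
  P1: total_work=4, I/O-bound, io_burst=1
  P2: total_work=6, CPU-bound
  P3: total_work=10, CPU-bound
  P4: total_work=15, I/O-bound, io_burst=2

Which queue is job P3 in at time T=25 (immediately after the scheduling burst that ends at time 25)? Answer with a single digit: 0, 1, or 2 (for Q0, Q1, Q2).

Answer: 1

Derivation:
t=0-1: P1@Q0 runs 1, rem=3, I/O yield, promote→Q0. Q0=[P2,P3,P4,P1] Q1=[] Q2=[]
t=1-4: P2@Q0 runs 3, rem=3, quantum used, demote→Q1. Q0=[P3,P4,P1] Q1=[P2] Q2=[]
t=4-7: P3@Q0 runs 3, rem=7, quantum used, demote→Q1. Q0=[P4,P1] Q1=[P2,P3] Q2=[]
t=7-9: P4@Q0 runs 2, rem=13, I/O yield, promote→Q0. Q0=[P1,P4] Q1=[P2,P3] Q2=[]
t=9-10: P1@Q0 runs 1, rem=2, I/O yield, promote→Q0. Q0=[P4,P1] Q1=[P2,P3] Q2=[]
t=10-12: P4@Q0 runs 2, rem=11, I/O yield, promote→Q0. Q0=[P1,P4] Q1=[P2,P3] Q2=[]
t=12-13: P1@Q0 runs 1, rem=1, I/O yield, promote→Q0. Q0=[P4,P1] Q1=[P2,P3] Q2=[]
t=13-15: P4@Q0 runs 2, rem=9, I/O yield, promote→Q0. Q0=[P1,P4] Q1=[P2,P3] Q2=[]
t=15-16: P1@Q0 runs 1, rem=0, completes. Q0=[P4] Q1=[P2,P3] Q2=[]
t=16-18: P4@Q0 runs 2, rem=7, I/O yield, promote→Q0. Q0=[P4] Q1=[P2,P3] Q2=[]
t=18-20: P4@Q0 runs 2, rem=5, I/O yield, promote→Q0. Q0=[P4] Q1=[P2,P3] Q2=[]
t=20-22: P4@Q0 runs 2, rem=3, I/O yield, promote→Q0. Q0=[P4] Q1=[P2,P3] Q2=[]
t=22-24: P4@Q0 runs 2, rem=1, I/O yield, promote→Q0. Q0=[P4] Q1=[P2,P3] Q2=[]
t=24-25: P4@Q0 runs 1, rem=0, completes. Q0=[] Q1=[P2,P3] Q2=[]
t=25-28: P2@Q1 runs 3, rem=0, completes. Q0=[] Q1=[P3] Q2=[]
t=28-33: P3@Q1 runs 5, rem=2, quantum used, demote→Q2. Q0=[] Q1=[] Q2=[P3]
t=33-35: P3@Q2 runs 2, rem=0, completes. Q0=[] Q1=[] Q2=[]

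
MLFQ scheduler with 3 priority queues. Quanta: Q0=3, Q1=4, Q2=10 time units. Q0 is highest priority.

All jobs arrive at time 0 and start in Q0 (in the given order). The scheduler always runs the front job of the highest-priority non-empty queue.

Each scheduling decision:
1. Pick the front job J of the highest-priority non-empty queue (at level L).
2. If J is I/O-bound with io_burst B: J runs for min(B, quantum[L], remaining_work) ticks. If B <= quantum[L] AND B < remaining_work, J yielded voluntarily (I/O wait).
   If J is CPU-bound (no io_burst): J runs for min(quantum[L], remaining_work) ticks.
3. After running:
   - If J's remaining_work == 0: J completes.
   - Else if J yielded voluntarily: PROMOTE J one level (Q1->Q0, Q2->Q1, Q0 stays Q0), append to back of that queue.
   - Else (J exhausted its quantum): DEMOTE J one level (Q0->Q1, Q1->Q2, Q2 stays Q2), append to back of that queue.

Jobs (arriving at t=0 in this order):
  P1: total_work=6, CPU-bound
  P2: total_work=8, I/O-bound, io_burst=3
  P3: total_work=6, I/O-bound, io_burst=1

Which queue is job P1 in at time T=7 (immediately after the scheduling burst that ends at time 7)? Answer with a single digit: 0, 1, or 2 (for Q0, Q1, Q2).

t=0-3: P1@Q0 runs 3, rem=3, quantum used, demote→Q1. Q0=[P2,P3] Q1=[P1] Q2=[]
t=3-6: P2@Q0 runs 3, rem=5, I/O yield, promote→Q0. Q0=[P3,P2] Q1=[P1] Q2=[]
t=6-7: P3@Q0 runs 1, rem=5, I/O yield, promote→Q0. Q0=[P2,P3] Q1=[P1] Q2=[]
t=7-10: P2@Q0 runs 3, rem=2, I/O yield, promote→Q0. Q0=[P3,P2] Q1=[P1] Q2=[]
t=10-11: P3@Q0 runs 1, rem=4, I/O yield, promote→Q0. Q0=[P2,P3] Q1=[P1] Q2=[]
t=11-13: P2@Q0 runs 2, rem=0, completes. Q0=[P3] Q1=[P1] Q2=[]
t=13-14: P3@Q0 runs 1, rem=3, I/O yield, promote→Q0. Q0=[P3] Q1=[P1] Q2=[]
t=14-15: P3@Q0 runs 1, rem=2, I/O yield, promote→Q0. Q0=[P3] Q1=[P1] Q2=[]
t=15-16: P3@Q0 runs 1, rem=1, I/O yield, promote→Q0. Q0=[P3] Q1=[P1] Q2=[]
t=16-17: P3@Q0 runs 1, rem=0, completes. Q0=[] Q1=[P1] Q2=[]
t=17-20: P1@Q1 runs 3, rem=0, completes. Q0=[] Q1=[] Q2=[]

Answer: 1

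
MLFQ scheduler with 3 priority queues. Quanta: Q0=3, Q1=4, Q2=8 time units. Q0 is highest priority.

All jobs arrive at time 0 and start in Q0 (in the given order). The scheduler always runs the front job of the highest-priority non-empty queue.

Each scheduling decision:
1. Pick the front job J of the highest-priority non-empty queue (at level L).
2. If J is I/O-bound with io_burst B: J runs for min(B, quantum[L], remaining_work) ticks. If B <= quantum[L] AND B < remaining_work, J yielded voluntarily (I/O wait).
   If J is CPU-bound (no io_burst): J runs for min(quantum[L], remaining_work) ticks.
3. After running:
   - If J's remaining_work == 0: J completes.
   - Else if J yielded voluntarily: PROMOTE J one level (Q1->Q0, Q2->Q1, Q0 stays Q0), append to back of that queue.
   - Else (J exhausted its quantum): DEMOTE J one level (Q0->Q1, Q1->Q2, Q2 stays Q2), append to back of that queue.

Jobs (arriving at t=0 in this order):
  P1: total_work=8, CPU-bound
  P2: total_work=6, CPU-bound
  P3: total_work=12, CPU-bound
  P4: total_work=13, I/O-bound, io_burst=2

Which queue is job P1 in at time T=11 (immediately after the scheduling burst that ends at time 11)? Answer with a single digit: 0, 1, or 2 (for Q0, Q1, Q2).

t=0-3: P1@Q0 runs 3, rem=5, quantum used, demote→Q1. Q0=[P2,P3,P4] Q1=[P1] Q2=[]
t=3-6: P2@Q0 runs 3, rem=3, quantum used, demote→Q1. Q0=[P3,P4] Q1=[P1,P2] Q2=[]
t=6-9: P3@Q0 runs 3, rem=9, quantum used, demote→Q1. Q0=[P4] Q1=[P1,P2,P3] Q2=[]
t=9-11: P4@Q0 runs 2, rem=11, I/O yield, promote→Q0. Q0=[P4] Q1=[P1,P2,P3] Q2=[]
t=11-13: P4@Q0 runs 2, rem=9, I/O yield, promote→Q0. Q0=[P4] Q1=[P1,P2,P3] Q2=[]
t=13-15: P4@Q0 runs 2, rem=7, I/O yield, promote→Q0. Q0=[P4] Q1=[P1,P2,P3] Q2=[]
t=15-17: P4@Q0 runs 2, rem=5, I/O yield, promote→Q0. Q0=[P4] Q1=[P1,P2,P3] Q2=[]
t=17-19: P4@Q0 runs 2, rem=3, I/O yield, promote→Q0. Q0=[P4] Q1=[P1,P2,P3] Q2=[]
t=19-21: P4@Q0 runs 2, rem=1, I/O yield, promote→Q0. Q0=[P4] Q1=[P1,P2,P3] Q2=[]
t=21-22: P4@Q0 runs 1, rem=0, completes. Q0=[] Q1=[P1,P2,P3] Q2=[]
t=22-26: P1@Q1 runs 4, rem=1, quantum used, demote→Q2. Q0=[] Q1=[P2,P3] Q2=[P1]
t=26-29: P2@Q1 runs 3, rem=0, completes. Q0=[] Q1=[P3] Q2=[P1]
t=29-33: P3@Q1 runs 4, rem=5, quantum used, demote→Q2. Q0=[] Q1=[] Q2=[P1,P3]
t=33-34: P1@Q2 runs 1, rem=0, completes. Q0=[] Q1=[] Q2=[P3]
t=34-39: P3@Q2 runs 5, rem=0, completes. Q0=[] Q1=[] Q2=[]

Answer: 1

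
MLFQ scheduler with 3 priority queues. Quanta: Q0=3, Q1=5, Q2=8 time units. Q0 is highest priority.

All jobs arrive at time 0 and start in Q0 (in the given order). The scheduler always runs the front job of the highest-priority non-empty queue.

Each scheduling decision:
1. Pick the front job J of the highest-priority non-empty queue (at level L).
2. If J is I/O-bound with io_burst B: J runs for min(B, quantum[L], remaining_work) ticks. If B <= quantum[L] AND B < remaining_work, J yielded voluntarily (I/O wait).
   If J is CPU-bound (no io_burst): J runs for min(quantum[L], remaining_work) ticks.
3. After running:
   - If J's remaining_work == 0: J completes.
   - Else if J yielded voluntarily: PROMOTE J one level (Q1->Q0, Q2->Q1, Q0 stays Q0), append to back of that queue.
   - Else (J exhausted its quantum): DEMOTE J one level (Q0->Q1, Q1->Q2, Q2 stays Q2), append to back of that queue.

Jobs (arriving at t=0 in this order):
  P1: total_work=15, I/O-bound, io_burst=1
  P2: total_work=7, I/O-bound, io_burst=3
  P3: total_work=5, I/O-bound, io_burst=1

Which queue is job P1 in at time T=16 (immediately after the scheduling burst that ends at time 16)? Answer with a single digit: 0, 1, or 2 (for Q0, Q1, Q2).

Answer: 0

Derivation:
t=0-1: P1@Q0 runs 1, rem=14, I/O yield, promote→Q0. Q0=[P2,P3,P1] Q1=[] Q2=[]
t=1-4: P2@Q0 runs 3, rem=4, I/O yield, promote→Q0. Q0=[P3,P1,P2] Q1=[] Q2=[]
t=4-5: P3@Q0 runs 1, rem=4, I/O yield, promote→Q0. Q0=[P1,P2,P3] Q1=[] Q2=[]
t=5-6: P1@Q0 runs 1, rem=13, I/O yield, promote→Q0. Q0=[P2,P3,P1] Q1=[] Q2=[]
t=6-9: P2@Q0 runs 3, rem=1, I/O yield, promote→Q0. Q0=[P3,P1,P2] Q1=[] Q2=[]
t=9-10: P3@Q0 runs 1, rem=3, I/O yield, promote→Q0. Q0=[P1,P2,P3] Q1=[] Q2=[]
t=10-11: P1@Q0 runs 1, rem=12, I/O yield, promote→Q0. Q0=[P2,P3,P1] Q1=[] Q2=[]
t=11-12: P2@Q0 runs 1, rem=0, completes. Q0=[P3,P1] Q1=[] Q2=[]
t=12-13: P3@Q0 runs 1, rem=2, I/O yield, promote→Q0. Q0=[P1,P3] Q1=[] Q2=[]
t=13-14: P1@Q0 runs 1, rem=11, I/O yield, promote→Q0. Q0=[P3,P1] Q1=[] Q2=[]
t=14-15: P3@Q0 runs 1, rem=1, I/O yield, promote→Q0. Q0=[P1,P3] Q1=[] Q2=[]
t=15-16: P1@Q0 runs 1, rem=10, I/O yield, promote→Q0. Q0=[P3,P1] Q1=[] Q2=[]
t=16-17: P3@Q0 runs 1, rem=0, completes. Q0=[P1] Q1=[] Q2=[]
t=17-18: P1@Q0 runs 1, rem=9, I/O yield, promote→Q0. Q0=[P1] Q1=[] Q2=[]
t=18-19: P1@Q0 runs 1, rem=8, I/O yield, promote→Q0. Q0=[P1] Q1=[] Q2=[]
t=19-20: P1@Q0 runs 1, rem=7, I/O yield, promote→Q0. Q0=[P1] Q1=[] Q2=[]
t=20-21: P1@Q0 runs 1, rem=6, I/O yield, promote→Q0. Q0=[P1] Q1=[] Q2=[]
t=21-22: P1@Q0 runs 1, rem=5, I/O yield, promote→Q0. Q0=[P1] Q1=[] Q2=[]
t=22-23: P1@Q0 runs 1, rem=4, I/O yield, promote→Q0. Q0=[P1] Q1=[] Q2=[]
t=23-24: P1@Q0 runs 1, rem=3, I/O yield, promote→Q0. Q0=[P1] Q1=[] Q2=[]
t=24-25: P1@Q0 runs 1, rem=2, I/O yield, promote→Q0. Q0=[P1] Q1=[] Q2=[]
t=25-26: P1@Q0 runs 1, rem=1, I/O yield, promote→Q0. Q0=[P1] Q1=[] Q2=[]
t=26-27: P1@Q0 runs 1, rem=0, completes. Q0=[] Q1=[] Q2=[]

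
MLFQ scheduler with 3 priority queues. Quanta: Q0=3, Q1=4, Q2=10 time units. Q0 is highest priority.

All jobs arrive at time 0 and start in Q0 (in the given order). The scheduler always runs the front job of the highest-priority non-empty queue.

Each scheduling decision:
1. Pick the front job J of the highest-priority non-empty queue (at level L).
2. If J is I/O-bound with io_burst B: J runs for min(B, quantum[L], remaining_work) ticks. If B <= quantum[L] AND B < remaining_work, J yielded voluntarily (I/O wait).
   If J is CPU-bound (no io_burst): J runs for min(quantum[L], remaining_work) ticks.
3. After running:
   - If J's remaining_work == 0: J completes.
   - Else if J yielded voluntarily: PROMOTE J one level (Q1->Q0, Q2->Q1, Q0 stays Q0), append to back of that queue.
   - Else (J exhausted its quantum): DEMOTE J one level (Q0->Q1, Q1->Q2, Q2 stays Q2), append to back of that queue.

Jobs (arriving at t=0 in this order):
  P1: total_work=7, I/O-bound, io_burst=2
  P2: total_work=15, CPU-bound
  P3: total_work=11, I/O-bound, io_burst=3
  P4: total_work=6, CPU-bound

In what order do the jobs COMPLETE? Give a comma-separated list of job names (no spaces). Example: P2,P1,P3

t=0-2: P1@Q0 runs 2, rem=5, I/O yield, promote→Q0. Q0=[P2,P3,P4,P1] Q1=[] Q2=[]
t=2-5: P2@Q0 runs 3, rem=12, quantum used, demote→Q1. Q0=[P3,P4,P1] Q1=[P2] Q2=[]
t=5-8: P3@Q0 runs 3, rem=8, I/O yield, promote→Q0. Q0=[P4,P1,P3] Q1=[P2] Q2=[]
t=8-11: P4@Q0 runs 3, rem=3, quantum used, demote→Q1. Q0=[P1,P3] Q1=[P2,P4] Q2=[]
t=11-13: P1@Q0 runs 2, rem=3, I/O yield, promote→Q0. Q0=[P3,P1] Q1=[P2,P4] Q2=[]
t=13-16: P3@Q0 runs 3, rem=5, I/O yield, promote→Q0. Q0=[P1,P3] Q1=[P2,P4] Q2=[]
t=16-18: P1@Q0 runs 2, rem=1, I/O yield, promote→Q0. Q0=[P3,P1] Q1=[P2,P4] Q2=[]
t=18-21: P3@Q0 runs 3, rem=2, I/O yield, promote→Q0. Q0=[P1,P3] Q1=[P2,P4] Q2=[]
t=21-22: P1@Q0 runs 1, rem=0, completes. Q0=[P3] Q1=[P2,P4] Q2=[]
t=22-24: P3@Q0 runs 2, rem=0, completes. Q0=[] Q1=[P2,P4] Q2=[]
t=24-28: P2@Q1 runs 4, rem=8, quantum used, demote→Q2. Q0=[] Q1=[P4] Q2=[P2]
t=28-31: P4@Q1 runs 3, rem=0, completes. Q0=[] Q1=[] Q2=[P2]
t=31-39: P2@Q2 runs 8, rem=0, completes. Q0=[] Q1=[] Q2=[]

Answer: P1,P3,P4,P2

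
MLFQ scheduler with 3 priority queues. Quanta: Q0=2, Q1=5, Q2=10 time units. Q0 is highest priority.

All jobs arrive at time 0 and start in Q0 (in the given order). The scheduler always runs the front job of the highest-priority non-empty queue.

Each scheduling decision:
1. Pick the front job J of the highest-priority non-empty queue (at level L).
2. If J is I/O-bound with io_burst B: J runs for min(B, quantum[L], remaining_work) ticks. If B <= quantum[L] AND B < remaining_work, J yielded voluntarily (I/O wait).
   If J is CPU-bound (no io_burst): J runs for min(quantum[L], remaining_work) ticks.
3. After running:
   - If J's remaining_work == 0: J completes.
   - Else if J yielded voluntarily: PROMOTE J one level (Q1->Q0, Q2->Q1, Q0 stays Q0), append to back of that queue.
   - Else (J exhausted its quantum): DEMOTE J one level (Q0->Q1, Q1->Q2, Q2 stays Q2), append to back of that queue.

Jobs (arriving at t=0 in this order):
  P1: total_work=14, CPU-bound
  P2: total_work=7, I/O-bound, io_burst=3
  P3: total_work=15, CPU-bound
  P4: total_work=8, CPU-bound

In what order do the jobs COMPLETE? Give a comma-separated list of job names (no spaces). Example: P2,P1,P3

Answer: P2,P1,P3,P4

Derivation:
t=0-2: P1@Q0 runs 2, rem=12, quantum used, demote→Q1. Q0=[P2,P3,P4] Q1=[P1] Q2=[]
t=2-4: P2@Q0 runs 2, rem=5, quantum used, demote→Q1. Q0=[P3,P4] Q1=[P1,P2] Q2=[]
t=4-6: P3@Q0 runs 2, rem=13, quantum used, demote→Q1. Q0=[P4] Q1=[P1,P2,P3] Q2=[]
t=6-8: P4@Q0 runs 2, rem=6, quantum used, demote→Q1. Q0=[] Q1=[P1,P2,P3,P4] Q2=[]
t=8-13: P1@Q1 runs 5, rem=7, quantum used, demote→Q2. Q0=[] Q1=[P2,P3,P4] Q2=[P1]
t=13-16: P2@Q1 runs 3, rem=2, I/O yield, promote→Q0. Q0=[P2] Q1=[P3,P4] Q2=[P1]
t=16-18: P2@Q0 runs 2, rem=0, completes. Q0=[] Q1=[P3,P4] Q2=[P1]
t=18-23: P3@Q1 runs 5, rem=8, quantum used, demote→Q2. Q0=[] Q1=[P4] Q2=[P1,P3]
t=23-28: P4@Q1 runs 5, rem=1, quantum used, demote→Q2. Q0=[] Q1=[] Q2=[P1,P3,P4]
t=28-35: P1@Q2 runs 7, rem=0, completes. Q0=[] Q1=[] Q2=[P3,P4]
t=35-43: P3@Q2 runs 8, rem=0, completes. Q0=[] Q1=[] Q2=[P4]
t=43-44: P4@Q2 runs 1, rem=0, completes. Q0=[] Q1=[] Q2=[]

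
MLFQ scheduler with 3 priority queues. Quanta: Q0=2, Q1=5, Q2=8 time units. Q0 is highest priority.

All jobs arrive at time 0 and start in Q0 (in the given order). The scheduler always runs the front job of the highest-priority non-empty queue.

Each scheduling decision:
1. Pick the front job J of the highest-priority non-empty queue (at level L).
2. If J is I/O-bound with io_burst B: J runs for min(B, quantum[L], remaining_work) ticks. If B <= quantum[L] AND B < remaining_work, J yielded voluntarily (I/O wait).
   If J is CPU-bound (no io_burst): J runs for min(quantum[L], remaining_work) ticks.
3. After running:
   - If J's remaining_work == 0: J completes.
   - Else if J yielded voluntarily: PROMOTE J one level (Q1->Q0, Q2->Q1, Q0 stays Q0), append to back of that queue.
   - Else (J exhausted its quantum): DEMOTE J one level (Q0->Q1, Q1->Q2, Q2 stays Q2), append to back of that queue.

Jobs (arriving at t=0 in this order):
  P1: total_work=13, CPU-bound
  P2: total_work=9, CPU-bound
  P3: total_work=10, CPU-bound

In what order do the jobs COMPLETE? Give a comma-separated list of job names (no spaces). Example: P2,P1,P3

t=0-2: P1@Q0 runs 2, rem=11, quantum used, demote→Q1. Q0=[P2,P3] Q1=[P1] Q2=[]
t=2-4: P2@Q0 runs 2, rem=7, quantum used, demote→Q1. Q0=[P3] Q1=[P1,P2] Q2=[]
t=4-6: P3@Q0 runs 2, rem=8, quantum used, demote→Q1. Q0=[] Q1=[P1,P2,P3] Q2=[]
t=6-11: P1@Q1 runs 5, rem=6, quantum used, demote→Q2. Q0=[] Q1=[P2,P3] Q2=[P1]
t=11-16: P2@Q1 runs 5, rem=2, quantum used, demote→Q2. Q0=[] Q1=[P3] Q2=[P1,P2]
t=16-21: P3@Q1 runs 5, rem=3, quantum used, demote→Q2. Q0=[] Q1=[] Q2=[P1,P2,P3]
t=21-27: P1@Q2 runs 6, rem=0, completes. Q0=[] Q1=[] Q2=[P2,P3]
t=27-29: P2@Q2 runs 2, rem=0, completes. Q0=[] Q1=[] Q2=[P3]
t=29-32: P3@Q2 runs 3, rem=0, completes. Q0=[] Q1=[] Q2=[]

Answer: P1,P2,P3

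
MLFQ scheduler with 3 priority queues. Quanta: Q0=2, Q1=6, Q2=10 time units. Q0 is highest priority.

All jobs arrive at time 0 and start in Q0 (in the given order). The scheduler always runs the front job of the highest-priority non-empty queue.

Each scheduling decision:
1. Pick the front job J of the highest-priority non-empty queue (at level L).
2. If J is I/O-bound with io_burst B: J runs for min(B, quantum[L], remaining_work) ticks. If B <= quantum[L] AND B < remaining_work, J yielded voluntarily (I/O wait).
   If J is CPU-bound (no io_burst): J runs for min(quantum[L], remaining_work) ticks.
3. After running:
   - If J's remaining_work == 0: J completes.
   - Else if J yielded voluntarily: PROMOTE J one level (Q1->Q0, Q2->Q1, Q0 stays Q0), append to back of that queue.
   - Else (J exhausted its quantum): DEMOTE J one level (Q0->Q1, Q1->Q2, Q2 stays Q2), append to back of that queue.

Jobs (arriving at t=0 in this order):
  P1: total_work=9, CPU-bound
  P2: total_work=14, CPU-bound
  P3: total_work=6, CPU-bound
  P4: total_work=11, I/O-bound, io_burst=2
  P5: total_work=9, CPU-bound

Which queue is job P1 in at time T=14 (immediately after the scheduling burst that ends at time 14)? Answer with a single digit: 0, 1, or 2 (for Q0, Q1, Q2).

t=0-2: P1@Q0 runs 2, rem=7, quantum used, demote→Q1. Q0=[P2,P3,P4,P5] Q1=[P1] Q2=[]
t=2-4: P2@Q0 runs 2, rem=12, quantum used, demote→Q1. Q0=[P3,P4,P5] Q1=[P1,P2] Q2=[]
t=4-6: P3@Q0 runs 2, rem=4, quantum used, demote→Q1. Q0=[P4,P5] Q1=[P1,P2,P3] Q2=[]
t=6-8: P4@Q0 runs 2, rem=9, I/O yield, promote→Q0. Q0=[P5,P4] Q1=[P1,P2,P3] Q2=[]
t=8-10: P5@Q0 runs 2, rem=7, quantum used, demote→Q1. Q0=[P4] Q1=[P1,P2,P3,P5] Q2=[]
t=10-12: P4@Q0 runs 2, rem=7, I/O yield, promote→Q0. Q0=[P4] Q1=[P1,P2,P3,P5] Q2=[]
t=12-14: P4@Q0 runs 2, rem=5, I/O yield, promote→Q0. Q0=[P4] Q1=[P1,P2,P3,P5] Q2=[]
t=14-16: P4@Q0 runs 2, rem=3, I/O yield, promote→Q0. Q0=[P4] Q1=[P1,P2,P3,P5] Q2=[]
t=16-18: P4@Q0 runs 2, rem=1, I/O yield, promote→Q0. Q0=[P4] Q1=[P1,P2,P3,P5] Q2=[]
t=18-19: P4@Q0 runs 1, rem=0, completes. Q0=[] Q1=[P1,P2,P3,P5] Q2=[]
t=19-25: P1@Q1 runs 6, rem=1, quantum used, demote→Q2. Q0=[] Q1=[P2,P3,P5] Q2=[P1]
t=25-31: P2@Q1 runs 6, rem=6, quantum used, demote→Q2. Q0=[] Q1=[P3,P5] Q2=[P1,P2]
t=31-35: P3@Q1 runs 4, rem=0, completes. Q0=[] Q1=[P5] Q2=[P1,P2]
t=35-41: P5@Q1 runs 6, rem=1, quantum used, demote→Q2. Q0=[] Q1=[] Q2=[P1,P2,P5]
t=41-42: P1@Q2 runs 1, rem=0, completes. Q0=[] Q1=[] Q2=[P2,P5]
t=42-48: P2@Q2 runs 6, rem=0, completes. Q0=[] Q1=[] Q2=[P5]
t=48-49: P5@Q2 runs 1, rem=0, completes. Q0=[] Q1=[] Q2=[]

Answer: 1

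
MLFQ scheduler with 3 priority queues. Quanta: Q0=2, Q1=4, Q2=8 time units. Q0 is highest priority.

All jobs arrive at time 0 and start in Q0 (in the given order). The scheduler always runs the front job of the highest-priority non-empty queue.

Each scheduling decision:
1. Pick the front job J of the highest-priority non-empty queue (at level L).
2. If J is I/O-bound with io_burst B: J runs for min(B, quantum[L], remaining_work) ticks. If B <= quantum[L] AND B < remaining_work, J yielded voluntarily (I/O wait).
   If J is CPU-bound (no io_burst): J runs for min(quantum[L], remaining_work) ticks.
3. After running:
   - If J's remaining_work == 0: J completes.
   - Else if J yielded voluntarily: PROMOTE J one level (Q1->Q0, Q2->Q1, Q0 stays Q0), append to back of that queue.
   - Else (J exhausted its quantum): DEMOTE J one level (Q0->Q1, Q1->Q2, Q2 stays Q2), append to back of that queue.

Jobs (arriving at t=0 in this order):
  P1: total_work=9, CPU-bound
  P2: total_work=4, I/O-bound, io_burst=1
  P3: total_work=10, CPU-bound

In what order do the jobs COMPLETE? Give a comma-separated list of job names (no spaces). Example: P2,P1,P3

Answer: P2,P1,P3

Derivation:
t=0-2: P1@Q0 runs 2, rem=7, quantum used, demote→Q1. Q0=[P2,P3] Q1=[P1] Q2=[]
t=2-3: P2@Q0 runs 1, rem=3, I/O yield, promote→Q0. Q0=[P3,P2] Q1=[P1] Q2=[]
t=3-5: P3@Q0 runs 2, rem=8, quantum used, demote→Q1. Q0=[P2] Q1=[P1,P3] Q2=[]
t=5-6: P2@Q0 runs 1, rem=2, I/O yield, promote→Q0. Q0=[P2] Q1=[P1,P3] Q2=[]
t=6-7: P2@Q0 runs 1, rem=1, I/O yield, promote→Q0. Q0=[P2] Q1=[P1,P3] Q2=[]
t=7-8: P2@Q0 runs 1, rem=0, completes. Q0=[] Q1=[P1,P3] Q2=[]
t=8-12: P1@Q1 runs 4, rem=3, quantum used, demote→Q2. Q0=[] Q1=[P3] Q2=[P1]
t=12-16: P3@Q1 runs 4, rem=4, quantum used, demote→Q2. Q0=[] Q1=[] Q2=[P1,P3]
t=16-19: P1@Q2 runs 3, rem=0, completes. Q0=[] Q1=[] Q2=[P3]
t=19-23: P3@Q2 runs 4, rem=0, completes. Q0=[] Q1=[] Q2=[]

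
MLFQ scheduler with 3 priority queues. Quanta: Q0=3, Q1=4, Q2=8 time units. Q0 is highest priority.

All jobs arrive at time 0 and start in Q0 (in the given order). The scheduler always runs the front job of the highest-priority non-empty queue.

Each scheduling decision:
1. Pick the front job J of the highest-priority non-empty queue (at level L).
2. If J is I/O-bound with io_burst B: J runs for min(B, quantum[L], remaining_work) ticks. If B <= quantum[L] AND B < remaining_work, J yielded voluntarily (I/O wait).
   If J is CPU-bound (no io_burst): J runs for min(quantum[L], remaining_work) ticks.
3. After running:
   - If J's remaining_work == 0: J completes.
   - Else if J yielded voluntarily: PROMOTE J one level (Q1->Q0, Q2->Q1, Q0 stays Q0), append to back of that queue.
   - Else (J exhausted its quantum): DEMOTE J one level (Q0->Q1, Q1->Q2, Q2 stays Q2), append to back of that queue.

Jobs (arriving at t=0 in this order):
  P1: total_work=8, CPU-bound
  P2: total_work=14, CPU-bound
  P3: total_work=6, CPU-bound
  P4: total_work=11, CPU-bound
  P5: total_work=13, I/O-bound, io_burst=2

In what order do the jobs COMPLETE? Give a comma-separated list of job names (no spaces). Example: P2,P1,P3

t=0-3: P1@Q0 runs 3, rem=5, quantum used, demote→Q1. Q0=[P2,P3,P4,P5] Q1=[P1] Q2=[]
t=3-6: P2@Q0 runs 3, rem=11, quantum used, demote→Q1. Q0=[P3,P4,P5] Q1=[P1,P2] Q2=[]
t=6-9: P3@Q0 runs 3, rem=3, quantum used, demote→Q1. Q0=[P4,P5] Q1=[P1,P2,P3] Q2=[]
t=9-12: P4@Q0 runs 3, rem=8, quantum used, demote→Q1. Q0=[P5] Q1=[P1,P2,P3,P4] Q2=[]
t=12-14: P5@Q0 runs 2, rem=11, I/O yield, promote→Q0. Q0=[P5] Q1=[P1,P2,P3,P4] Q2=[]
t=14-16: P5@Q0 runs 2, rem=9, I/O yield, promote→Q0. Q0=[P5] Q1=[P1,P2,P3,P4] Q2=[]
t=16-18: P5@Q0 runs 2, rem=7, I/O yield, promote→Q0. Q0=[P5] Q1=[P1,P2,P3,P4] Q2=[]
t=18-20: P5@Q0 runs 2, rem=5, I/O yield, promote→Q0. Q0=[P5] Q1=[P1,P2,P3,P4] Q2=[]
t=20-22: P5@Q0 runs 2, rem=3, I/O yield, promote→Q0. Q0=[P5] Q1=[P1,P2,P3,P4] Q2=[]
t=22-24: P5@Q0 runs 2, rem=1, I/O yield, promote→Q0. Q0=[P5] Q1=[P1,P2,P3,P4] Q2=[]
t=24-25: P5@Q0 runs 1, rem=0, completes. Q0=[] Q1=[P1,P2,P3,P4] Q2=[]
t=25-29: P1@Q1 runs 4, rem=1, quantum used, demote→Q2. Q0=[] Q1=[P2,P3,P4] Q2=[P1]
t=29-33: P2@Q1 runs 4, rem=7, quantum used, demote→Q2. Q0=[] Q1=[P3,P4] Q2=[P1,P2]
t=33-36: P3@Q1 runs 3, rem=0, completes. Q0=[] Q1=[P4] Q2=[P1,P2]
t=36-40: P4@Q1 runs 4, rem=4, quantum used, demote→Q2. Q0=[] Q1=[] Q2=[P1,P2,P4]
t=40-41: P1@Q2 runs 1, rem=0, completes. Q0=[] Q1=[] Q2=[P2,P4]
t=41-48: P2@Q2 runs 7, rem=0, completes. Q0=[] Q1=[] Q2=[P4]
t=48-52: P4@Q2 runs 4, rem=0, completes. Q0=[] Q1=[] Q2=[]

Answer: P5,P3,P1,P2,P4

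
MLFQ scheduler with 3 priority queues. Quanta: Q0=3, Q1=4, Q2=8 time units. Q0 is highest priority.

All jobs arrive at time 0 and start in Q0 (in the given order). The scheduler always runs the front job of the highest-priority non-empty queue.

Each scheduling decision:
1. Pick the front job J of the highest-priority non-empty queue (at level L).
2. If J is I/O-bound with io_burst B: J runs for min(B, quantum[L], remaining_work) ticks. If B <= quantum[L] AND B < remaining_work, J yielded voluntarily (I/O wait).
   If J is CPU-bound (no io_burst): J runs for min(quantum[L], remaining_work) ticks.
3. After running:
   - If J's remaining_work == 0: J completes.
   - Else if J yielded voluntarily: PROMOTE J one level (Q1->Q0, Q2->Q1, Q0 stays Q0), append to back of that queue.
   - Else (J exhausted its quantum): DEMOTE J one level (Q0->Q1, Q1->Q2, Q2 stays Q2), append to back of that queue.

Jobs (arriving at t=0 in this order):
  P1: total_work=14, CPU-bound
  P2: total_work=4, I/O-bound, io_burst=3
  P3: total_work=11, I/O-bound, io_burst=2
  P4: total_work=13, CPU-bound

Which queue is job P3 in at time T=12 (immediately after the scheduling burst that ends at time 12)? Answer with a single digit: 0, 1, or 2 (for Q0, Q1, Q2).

Answer: 0

Derivation:
t=0-3: P1@Q0 runs 3, rem=11, quantum used, demote→Q1. Q0=[P2,P3,P4] Q1=[P1] Q2=[]
t=3-6: P2@Q0 runs 3, rem=1, I/O yield, promote→Q0. Q0=[P3,P4,P2] Q1=[P1] Q2=[]
t=6-8: P3@Q0 runs 2, rem=9, I/O yield, promote→Q0. Q0=[P4,P2,P3] Q1=[P1] Q2=[]
t=8-11: P4@Q0 runs 3, rem=10, quantum used, demote→Q1. Q0=[P2,P3] Q1=[P1,P4] Q2=[]
t=11-12: P2@Q0 runs 1, rem=0, completes. Q0=[P3] Q1=[P1,P4] Q2=[]
t=12-14: P3@Q0 runs 2, rem=7, I/O yield, promote→Q0. Q0=[P3] Q1=[P1,P4] Q2=[]
t=14-16: P3@Q0 runs 2, rem=5, I/O yield, promote→Q0. Q0=[P3] Q1=[P1,P4] Q2=[]
t=16-18: P3@Q0 runs 2, rem=3, I/O yield, promote→Q0. Q0=[P3] Q1=[P1,P4] Q2=[]
t=18-20: P3@Q0 runs 2, rem=1, I/O yield, promote→Q0. Q0=[P3] Q1=[P1,P4] Q2=[]
t=20-21: P3@Q0 runs 1, rem=0, completes. Q0=[] Q1=[P1,P4] Q2=[]
t=21-25: P1@Q1 runs 4, rem=7, quantum used, demote→Q2. Q0=[] Q1=[P4] Q2=[P1]
t=25-29: P4@Q1 runs 4, rem=6, quantum used, demote→Q2. Q0=[] Q1=[] Q2=[P1,P4]
t=29-36: P1@Q2 runs 7, rem=0, completes. Q0=[] Q1=[] Q2=[P4]
t=36-42: P4@Q2 runs 6, rem=0, completes. Q0=[] Q1=[] Q2=[]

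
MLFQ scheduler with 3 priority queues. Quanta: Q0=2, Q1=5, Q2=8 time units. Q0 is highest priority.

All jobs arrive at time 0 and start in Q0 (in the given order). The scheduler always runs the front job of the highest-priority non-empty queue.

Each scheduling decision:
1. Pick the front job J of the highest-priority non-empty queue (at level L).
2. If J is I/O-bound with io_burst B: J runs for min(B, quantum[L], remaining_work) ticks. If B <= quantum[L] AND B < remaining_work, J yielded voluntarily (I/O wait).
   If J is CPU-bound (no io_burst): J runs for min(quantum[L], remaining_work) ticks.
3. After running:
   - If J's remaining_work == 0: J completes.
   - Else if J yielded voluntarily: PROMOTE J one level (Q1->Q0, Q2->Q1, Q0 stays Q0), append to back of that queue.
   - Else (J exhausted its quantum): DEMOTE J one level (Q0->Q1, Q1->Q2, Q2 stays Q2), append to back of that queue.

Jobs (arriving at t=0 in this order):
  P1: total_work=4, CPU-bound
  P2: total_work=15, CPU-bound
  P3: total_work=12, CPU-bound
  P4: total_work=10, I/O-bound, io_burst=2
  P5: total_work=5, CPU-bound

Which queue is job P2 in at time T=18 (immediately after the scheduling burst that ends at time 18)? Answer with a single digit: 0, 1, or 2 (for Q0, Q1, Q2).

Answer: 1

Derivation:
t=0-2: P1@Q0 runs 2, rem=2, quantum used, demote→Q1. Q0=[P2,P3,P4,P5] Q1=[P1] Q2=[]
t=2-4: P2@Q0 runs 2, rem=13, quantum used, demote→Q1. Q0=[P3,P4,P5] Q1=[P1,P2] Q2=[]
t=4-6: P3@Q0 runs 2, rem=10, quantum used, demote→Q1. Q0=[P4,P5] Q1=[P1,P2,P3] Q2=[]
t=6-8: P4@Q0 runs 2, rem=8, I/O yield, promote→Q0. Q0=[P5,P4] Q1=[P1,P2,P3] Q2=[]
t=8-10: P5@Q0 runs 2, rem=3, quantum used, demote→Q1. Q0=[P4] Q1=[P1,P2,P3,P5] Q2=[]
t=10-12: P4@Q0 runs 2, rem=6, I/O yield, promote→Q0. Q0=[P4] Q1=[P1,P2,P3,P5] Q2=[]
t=12-14: P4@Q0 runs 2, rem=4, I/O yield, promote→Q0. Q0=[P4] Q1=[P1,P2,P3,P5] Q2=[]
t=14-16: P4@Q0 runs 2, rem=2, I/O yield, promote→Q0. Q0=[P4] Q1=[P1,P2,P3,P5] Q2=[]
t=16-18: P4@Q0 runs 2, rem=0, completes. Q0=[] Q1=[P1,P2,P3,P5] Q2=[]
t=18-20: P1@Q1 runs 2, rem=0, completes. Q0=[] Q1=[P2,P3,P5] Q2=[]
t=20-25: P2@Q1 runs 5, rem=8, quantum used, demote→Q2. Q0=[] Q1=[P3,P5] Q2=[P2]
t=25-30: P3@Q1 runs 5, rem=5, quantum used, demote→Q2. Q0=[] Q1=[P5] Q2=[P2,P3]
t=30-33: P5@Q1 runs 3, rem=0, completes. Q0=[] Q1=[] Q2=[P2,P3]
t=33-41: P2@Q2 runs 8, rem=0, completes. Q0=[] Q1=[] Q2=[P3]
t=41-46: P3@Q2 runs 5, rem=0, completes. Q0=[] Q1=[] Q2=[]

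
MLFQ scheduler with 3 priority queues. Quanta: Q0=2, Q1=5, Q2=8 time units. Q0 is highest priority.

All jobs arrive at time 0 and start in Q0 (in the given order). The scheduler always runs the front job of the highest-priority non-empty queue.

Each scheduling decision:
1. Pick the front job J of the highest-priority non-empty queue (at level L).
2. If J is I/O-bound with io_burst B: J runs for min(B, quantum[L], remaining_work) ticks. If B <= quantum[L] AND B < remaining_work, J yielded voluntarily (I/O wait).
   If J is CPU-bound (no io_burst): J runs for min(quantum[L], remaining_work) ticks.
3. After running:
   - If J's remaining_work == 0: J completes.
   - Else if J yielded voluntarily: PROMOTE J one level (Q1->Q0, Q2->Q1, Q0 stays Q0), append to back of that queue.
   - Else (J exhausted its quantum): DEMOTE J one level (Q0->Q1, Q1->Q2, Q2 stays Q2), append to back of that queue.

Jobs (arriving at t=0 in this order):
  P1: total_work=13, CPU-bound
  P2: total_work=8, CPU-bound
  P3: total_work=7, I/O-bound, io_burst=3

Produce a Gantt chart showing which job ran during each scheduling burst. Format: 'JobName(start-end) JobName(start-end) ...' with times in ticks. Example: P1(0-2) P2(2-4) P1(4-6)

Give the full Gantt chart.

t=0-2: P1@Q0 runs 2, rem=11, quantum used, demote→Q1. Q0=[P2,P3] Q1=[P1] Q2=[]
t=2-4: P2@Q0 runs 2, rem=6, quantum used, demote→Q1. Q0=[P3] Q1=[P1,P2] Q2=[]
t=4-6: P3@Q0 runs 2, rem=5, quantum used, demote→Q1. Q0=[] Q1=[P1,P2,P3] Q2=[]
t=6-11: P1@Q1 runs 5, rem=6, quantum used, demote→Q2. Q0=[] Q1=[P2,P3] Q2=[P1]
t=11-16: P2@Q1 runs 5, rem=1, quantum used, demote→Q2. Q0=[] Q1=[P3] Q2=[P1,P2]
t=16-19: P3@Q1 runs 3, rem=2, I/O yield, promote→Q0. Q0=[P3] Q1=[] Q2=[P1,P2]
t=19-21: P3@Q0 runs 2, rem=0, completes. Q0=[] Q1=[] Q2=[P1,P2]
t=21-27: P1@Q2 runs 6, rem=0, completes. Q0=[] Q1=[] Q2=[P2]
t=27-28: P2@Q2 runs 1, rem=0, completes. Q0=[] Q1=[] Q2=[]

Answer: P1(0-2) P2(2-4) P3(4-6) P1(6-11) P2(11-16) P3(16-19) P3(19-21) P1(21-27) P2(27-28)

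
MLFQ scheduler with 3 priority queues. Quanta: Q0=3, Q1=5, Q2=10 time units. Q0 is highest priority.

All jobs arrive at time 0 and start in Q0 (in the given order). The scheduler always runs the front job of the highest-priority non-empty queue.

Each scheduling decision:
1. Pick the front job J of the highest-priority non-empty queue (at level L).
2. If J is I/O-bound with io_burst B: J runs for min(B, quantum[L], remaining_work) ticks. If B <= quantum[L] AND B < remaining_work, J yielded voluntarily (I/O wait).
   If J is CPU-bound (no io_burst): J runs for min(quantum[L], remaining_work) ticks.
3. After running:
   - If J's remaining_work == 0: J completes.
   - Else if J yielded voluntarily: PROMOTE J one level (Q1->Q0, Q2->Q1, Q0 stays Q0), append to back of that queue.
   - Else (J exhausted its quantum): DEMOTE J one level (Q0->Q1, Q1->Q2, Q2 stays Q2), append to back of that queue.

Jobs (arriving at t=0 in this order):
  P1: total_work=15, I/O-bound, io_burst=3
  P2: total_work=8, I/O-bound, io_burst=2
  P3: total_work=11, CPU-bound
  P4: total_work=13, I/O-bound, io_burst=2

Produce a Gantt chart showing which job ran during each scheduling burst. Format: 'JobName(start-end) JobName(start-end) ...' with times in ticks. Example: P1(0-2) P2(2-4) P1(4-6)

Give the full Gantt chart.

t=0-3: P1@Q0 runs 3, rem=12, I/O yield, promote→Q0. Q0=[P2,P3,P4,P1] Q1=[] Q2=[]
t=3-5: P2@Q0 runs 2, rem=6, I/O yield, promote→Q0. Q0=[P3,P4,P1,P2] Q1=[] Q2=[]
t=5-8: P3@Q0 runs 3, rem=8, quantum used, demote→Q1. Q0=[P4,P1,P2] Q1=[P3] Q2=[]
t=8-10: P4@Q0 runs 2, rem=11, I/O yield, promote→Q0. Q0=[P1,P2,P4] Q1=[P3] Q2=[]
t=10-13: P1@Q0 runs 3, rem=9, I/O yield, promote→Q0. Q0=[P2,P4,P1] Q1=[P3] Q2=[]
t=13-15: P2@Q0 runs 2, rem=4, I/O yield, promote→Q0. Q0=[P4,P1,P2] Q1=[P3] Q2=[]
t=15-17: P4@Q0 runs 2, rem=9, I/O yield, promote→Q0. Q0=[P1,P2,P4] Q1=[P3] Q2=[]
t=17-20: P1@Q0 runs 3, rem=6, I/O yield, promote→Q0. Q0=[P2,P4,P1] Q1=[P3] Q2=[]
t=20-22: P2@Q0 runs 2, rem=2, I/O yield, promote→Q0. Q0=[P4,P1,P2] Q1=[P3] Q2=[]
t=22-24: P4@Q0 runs 2, rem=7, I/O yield, promote→Q0. Q0=[P1,P2,P4] Q1=[P3] Q2=[]
t=24-27: P1@Q0 runs 3, rem=3, I/O yield, promote→Q0. Q0=[P2,P4,P1] Q1=[P3] Q2=[]
t=27-29: P2@Q0 runs 2, rem=0, completes. Q0=[P4,P1] Q1=[P3] Q2=[]
t=29-31: P4@Q0 runs 2, rem=5, I/O yield, promote→Q0. Q0=[P1,P4] Q1=[P3] Q2=[]
t=31-34: P1@Q0 runs 3, rem=0, completes. Q0=[P4] Q1=[P3] Q2=[]
t=34-36: P4@Q0 runs 2, rem=3, I/O yield, promote→Q0. Q0=[P4] Q1=[P3] Q2=[]
t=36-38: P4@Q0 runs 2, rem=1, I/O yield, promote→Q0. Q0=[P4] Q1=[P3] Q2=[]
t=38-39: P4@Q0 runs 1, rem=0, completes. Q0=[] Q1=[P3] Q2=[]
t=39-44: P3@Q1 runs 5, rem=3, quantum used, demote→Q2. Q0=[] Q1=[] Q2=[P3]
t=44-47: P3@Q2 runs 3, rem=0, completes. Q0=[] Q1=[] Q2=[]

Answer: P1(0-3) P2(3-5) P3(5-8) P4(8-10) P1(10-13) P2(13-15) P4(15-17) P1(17-20) P2(20-22) P4(22-24) P1(24-27) P2(27-29) P4(29-31) P1(31-34) P4(34-36) P4(36-38) P4(38-39) P3(39-44) P3(44-47)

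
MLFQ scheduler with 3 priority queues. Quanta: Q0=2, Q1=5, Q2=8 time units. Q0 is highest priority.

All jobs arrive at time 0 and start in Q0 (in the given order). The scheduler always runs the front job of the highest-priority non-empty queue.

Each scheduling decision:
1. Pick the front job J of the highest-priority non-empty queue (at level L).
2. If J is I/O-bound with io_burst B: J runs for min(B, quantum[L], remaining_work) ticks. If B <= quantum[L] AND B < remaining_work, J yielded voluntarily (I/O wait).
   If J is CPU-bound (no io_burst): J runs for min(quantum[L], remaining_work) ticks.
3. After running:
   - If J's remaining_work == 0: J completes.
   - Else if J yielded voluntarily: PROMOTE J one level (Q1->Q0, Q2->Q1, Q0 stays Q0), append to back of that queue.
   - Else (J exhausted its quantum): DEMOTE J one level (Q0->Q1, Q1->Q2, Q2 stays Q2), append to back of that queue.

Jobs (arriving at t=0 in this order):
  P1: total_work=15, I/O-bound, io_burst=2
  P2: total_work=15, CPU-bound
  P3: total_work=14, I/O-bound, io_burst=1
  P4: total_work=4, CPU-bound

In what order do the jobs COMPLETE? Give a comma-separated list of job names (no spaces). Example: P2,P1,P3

Answer: P1,P3,P4,P2

Derivation:
t=0-2: P1@Q0 runs 2, rem=13, I/O yield, promote→Q0. Q0=[P2,P3,P4,P1] Q1=[] Q2=[]
t=2-4: P2@Q0 runs 2, rem=13, quantum used, demote→Q1. Q0=[P3,P4,P1] Q1=[P2] Q2=[]
t=4-5: P3@Q0 runs 1, rem=13, I/O yield, promote→Q0. Q0=[P4,P1,P3] Q1=[P2] Q2=[]
t=5-7: P4@Q0 runs 2, rem=2, quantum used, demote→Q1. Q0=[P1,P3] Q1=[P2,P4] Q2=[]
t=7-9: P1@Q0 runs 2, rem=11, I/O yield, promote→Q0. Q0=[P3,P1] Q1=[P2,P4] Q2=[]
t=9-10: P3@Q0 runs 1, rem=12, I/O yield, promote→Q0. Q0=[P1,P3] Q1=[P2,P4] Q2=[]
t=10-12: P1@Q0 runs 2, rem=9, I/O yield, promote→Q0. Q0=[P3,P1] Q1=[P2,P4] Q2=[]
t=12-13: P3@Q0 runs 1, rem=11, I/O yield, promote→Q0. Q0=[P1,P3] Q1=[P2,P4] Q2=[]
t=13-15: P1@Q0 runs 2, rem=7, I/O yield, promote→Q0. Q0=[P3,P1] Q1=[P2,P4] Q2=[]
t=15-16: P3@Q0 runs 1, rem=10, I/O yield, promote→Q0. Q0=[P1,P3] Q1=[P2,P4] Q2=[]
t=16-18: P1@Q0 runs 2, rem=5, I/O yield, promote→Q0. Q0=[P3,P1] Q1=[P2,P4] Q2=[]
t=18-19: P3@Q0 runs 1, rem=9, I/O yield, promote→Q0. Q0=[P1,P3] Q1=[P2,P4] Q2=[]
t=19-21: P1@Q0 runs 2, rem=3, I/O yield, promote→Q0. Q0=[P3,P1] Q1=[P2,P4] Q2=[]
t=21-22: P3@Q0 runs 1, rem=8, I/O yield, promote→Q0. Q0=[P1,P3] Q1=[P2,P4] Q2=[]
t=22-24: P1@Q0 runs 2, rem=1, I/O yield, promote→Q0. Q0=[P3,P1] Q1=[P2,P4] Q2=[]
t=24-25: P3@Q0 runs 1, rem=7, I/O yield, promote→Q0. Q0=[P1,P3] Q1=[P2,P4] Q2=[]
t=25-26: P1@Q0 runs 1, rem=0, completes. Q0=[P3] Q1=[P2,P4] Q2=[]
t=26-27: P3@Q0 runs 1, rem=6, I/O yield, promote→Q0. Q0=[P3] Q1=[P2,P4] Q2=[]
t=27-28: P3@Q0 runs 1, rem=5, I/O yield, promote→Q0. Q0=[P3] Q1=[P2,P4] Q2=[]
t=28-29: P3@Q0 runs 1, rem=4, I/O yield, promote→Q0. Q0=[P3] Q1=[P2,P4] Q2=[]
t=29-30: P3@Q0 runs 1, rem=3, I/O yield, promote→Q0. Q0=[P3] Q1=[P2,P4] Q2=[]
t=30-31: P3@Q0 runs 1, rem=2, I/O yield, promote→Q0. Q0=[P3] Q1=[P2,P4] Q2=[]
t=31-32: P3@Q0 runs 1, rem=1, I/O yield, promote→Q0. Q0=[P3] Q1=[P2,P4] Q2=[]
t=32-33: P3@Q0 runs 1, rem=0, completes. Q0=[] Q1=[P2,P4] Q2=[]
t=33-38: P2@Q1 runs 5, rem=8, quantum used, demote→Q2. Q0=[] Q1=[P4] Q2=[P2]
t=38-40: P4@Q1 runs 2, rem=0, completes. Q0=[] Q1=[] Q2=[P2]
t=40-48: P2@Q2 runs 8, rem=0, completes. Q0=[] Q1=[] Q2=[]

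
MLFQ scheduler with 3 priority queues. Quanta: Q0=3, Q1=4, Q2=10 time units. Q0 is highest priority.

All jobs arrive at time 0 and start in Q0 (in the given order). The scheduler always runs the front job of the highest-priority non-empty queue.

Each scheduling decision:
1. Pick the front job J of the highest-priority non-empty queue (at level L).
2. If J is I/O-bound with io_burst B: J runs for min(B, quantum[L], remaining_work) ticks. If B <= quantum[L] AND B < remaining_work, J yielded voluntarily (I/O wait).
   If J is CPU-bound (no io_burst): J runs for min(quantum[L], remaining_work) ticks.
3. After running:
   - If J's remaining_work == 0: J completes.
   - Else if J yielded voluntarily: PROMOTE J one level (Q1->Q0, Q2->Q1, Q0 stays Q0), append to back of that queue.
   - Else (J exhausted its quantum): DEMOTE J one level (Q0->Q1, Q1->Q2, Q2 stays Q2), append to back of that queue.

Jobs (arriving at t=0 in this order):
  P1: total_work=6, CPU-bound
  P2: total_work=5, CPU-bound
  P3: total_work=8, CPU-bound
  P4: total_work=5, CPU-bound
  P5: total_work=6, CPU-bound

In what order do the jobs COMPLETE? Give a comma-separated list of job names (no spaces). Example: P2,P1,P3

t=0-3: P1@Q0 runs 3, rem=3, quantum used, demote→Q1. Q0=[P2,P3,P4,P5] Q1=[P1] Q2=[]
t=3-6: P2@Q0 runs 3, rem=2, quantum used, demote→Q1. Q0=[P3,P4,P5] Q1=[P1,P2] Q2=[]
t=6-9: P3@Q0 runs 3, rem=5, quantum used, demote→Q1. Q0=[P4,P5] Q1=[P1,P2,P3] Q2=[]
t=9-12: P4@Q0 runs 3, rem=2, quantum used, demote→Q1. Q0=[P5] Q1=[P1,P2,P3,P4] Q2=[]
t=12-15: P5@Q0 runs 3, rem=3, quantum used, demote→Q1. Q0=[] Q1=[P1,P2,P3,P4,P5] Q2=[]
t=15-18: P1@Q1 runs 3, rem=0, completes. Q0=[] Q1=[P2,P3,P4,P5] Q2=[]
t=18-20: P2@Q1 runs 2, rem=0, completes. Q0=[] Q1=[P3,P4,P5] Q2=[]
t=20-24: P3@Q1 runs 4, rem=1, quantum used, demote→Q2. Q0=[] Q1=[P4,P5] Q2=[P3]
t=24-26: P4@Q1 runs 2, rem=0, completes. Q0=[] Q1=[P5] Q2=[P3]
t=26-29: P5@Q1 runs 3, rem=0, completes. Q0=[] Q1=[] Q2=[P3]
t=29-30: P3@Q2 runs 1, rem=0, completes. Q0=[] Q1=[] Q2=[]

Answer: P1,P2,P4,P5,P3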